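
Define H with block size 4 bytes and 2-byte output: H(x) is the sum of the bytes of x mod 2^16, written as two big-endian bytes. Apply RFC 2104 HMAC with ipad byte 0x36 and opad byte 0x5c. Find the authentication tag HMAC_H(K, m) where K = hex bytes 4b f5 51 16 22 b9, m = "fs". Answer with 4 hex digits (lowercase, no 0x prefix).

0223

Key hex bytes 4b f5 51 16 22 b9 is 6 bytes > B = 4, so hash it first: H(key) = 02 82, then zero-pad to 4 bytes: K' = 02 82 00 00.
K' ⊕ ipad = 34 b4 36 36.  K' ⊕ opad = 5e de 5c 5c.
Inner input = (K'⊕ipad) ∥ m = 34 b4 36 36 ∥ 66 73.
Inner hash: sum = 52+180+54+54+102+115 = 557 → 02 2d.
Outer input = (K'⊕opad) ∥ inner = 5e de 5c 5c ∥ 02 2d.
Outer hash (tag): sum = 94+222+92+92+2+45 = 547 → 02 23.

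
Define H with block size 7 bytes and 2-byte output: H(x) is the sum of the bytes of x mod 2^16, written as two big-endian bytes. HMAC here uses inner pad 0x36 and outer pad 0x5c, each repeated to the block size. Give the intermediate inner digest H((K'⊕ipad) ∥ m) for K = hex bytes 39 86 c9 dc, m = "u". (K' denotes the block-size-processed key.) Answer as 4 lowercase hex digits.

03bf

Key hex bytes 39 86 c9 dc is 4 bytes ≤ B = 7; zero-pad to 7 bytes: K' = 39 86 c9 dc 00 00 00.
K' ⊕ ipad = 0f b0 ff ea 36 36 36.
Inner input = 0f b0 ff ea 36 36 36 ∥ 75.
Inner hash: sum = 15+176+255+234+54+54+54+117 = 959 → 03 bf.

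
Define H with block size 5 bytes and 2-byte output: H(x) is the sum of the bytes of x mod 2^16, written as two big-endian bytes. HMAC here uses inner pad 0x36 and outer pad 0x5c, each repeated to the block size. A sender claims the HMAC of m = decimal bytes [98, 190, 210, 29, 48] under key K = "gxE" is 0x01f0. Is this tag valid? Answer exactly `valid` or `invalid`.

Key "gxE" = 67 78 45 is 3 bytes ≤ B = 5; zero-pad to 5 bytes: K' = 67 78 45 00 00.
K' ⊕ ipad = 51 4e 73 36 36; K' ⊕ opad = 3b 24 19 5c 5c.
Inner hash: sum = 81+78+115+54+54+98+190+210+29+48 = 957 → 03 bd.
Outer hash (recomputed tag): sum = 59+36+25+92+92+3+189 = 496 → 01 f0.
Recomputed tag = 01f0; claimed = 01f0 → match.

valid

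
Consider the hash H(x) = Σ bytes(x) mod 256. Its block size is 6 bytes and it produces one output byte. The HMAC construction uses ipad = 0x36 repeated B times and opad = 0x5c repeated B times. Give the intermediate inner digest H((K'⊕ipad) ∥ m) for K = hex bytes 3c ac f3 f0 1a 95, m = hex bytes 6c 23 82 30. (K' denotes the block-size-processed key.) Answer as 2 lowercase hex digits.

Key hex bytes 3c ac f3 f0 1a 95 is exactly B = 6 bytes: K' = 3c ac f3 f0 1a 95.
K' ⊕ ipad = 0a 9a c5 c6 2c a3.
Inner input = 0a 9a c5 c6 2c a3 ∥ 6c 23 82 30.
Inner hash: sum = 10+154+197+198+44+163+108+35+130+48 = 1087; mod 256 = 63 → 3f.

3f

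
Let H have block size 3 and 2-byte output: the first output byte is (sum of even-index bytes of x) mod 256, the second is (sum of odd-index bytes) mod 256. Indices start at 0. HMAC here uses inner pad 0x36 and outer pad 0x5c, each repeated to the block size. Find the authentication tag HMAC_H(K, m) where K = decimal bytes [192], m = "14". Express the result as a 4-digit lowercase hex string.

5fbc

Key decimal bytes [192] = c0 is 1 byte ≤ B = 3; zero-pad to 3 bytes: K' = c0 00 00.
K' ⊕ ipad = f6 36 36.  K' ⊕ opad = 9c 5c 5c.
Inner input = (K'⊕ipad) ∥ m = f6 36 36 ∥ 31 34.
Inner hash: even-index sum = 352 mod 256 = 96; odd-index sum = 103 mod 256 = 103 → 60 67.
Outer input = (K'⊕opad) ∥ inner = 9c 5c 5c ∥ 60 67.
Outer hash (tag): even-index sum = 351 mod 256 = 95; odd-index sum = 188 mod 256 = 188 → 5f bc.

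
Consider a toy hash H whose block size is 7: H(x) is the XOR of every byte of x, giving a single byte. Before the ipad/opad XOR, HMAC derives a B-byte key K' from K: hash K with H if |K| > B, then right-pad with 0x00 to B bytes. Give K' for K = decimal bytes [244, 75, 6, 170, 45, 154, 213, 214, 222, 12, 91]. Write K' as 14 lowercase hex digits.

|K| = 11 > B = 7, so first hash the key.
H(K): XOR f4⊕4b⊕06⊕aa⊕2d⊕9a⊕d5⊕d6⊕de⊕0c⊕5b = 2e.
Zero-pad H(K) = 2e to 7 bytes: K' = 2e 00 00 00 00 00 00.

2e000000000000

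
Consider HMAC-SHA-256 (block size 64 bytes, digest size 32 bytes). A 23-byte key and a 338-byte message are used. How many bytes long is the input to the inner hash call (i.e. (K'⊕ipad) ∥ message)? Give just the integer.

Key is 23 ≤ 64 bytes, zero-padded: |K'| = 64.
Inner input = (K'⊕ipad) ∥ m → 64 + 338 = 402 bytes.

402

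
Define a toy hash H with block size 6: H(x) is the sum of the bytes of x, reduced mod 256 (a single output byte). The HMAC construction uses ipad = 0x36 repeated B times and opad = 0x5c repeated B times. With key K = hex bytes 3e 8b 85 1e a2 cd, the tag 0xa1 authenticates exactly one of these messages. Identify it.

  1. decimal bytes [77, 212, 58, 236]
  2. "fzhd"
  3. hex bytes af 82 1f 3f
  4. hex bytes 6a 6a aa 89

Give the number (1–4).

Key hex bytes 3e 8b 85 1e a2 cd is exactly B = 6 bytes: K' = 3e 8b 85 1e a2 cd.
K' ⊕ ipad = 08 bd b3 28 94 fb; K' ⊕ opad = 62 d7 d9 42 fe 91.
m1: inner = H(08 bd b3 28 94 fb 4d d4 3a ec) = 76; tag = H(62 d7 d9 42 fe 91 76) = 59
m2: inner = H(08 bd b3 28 94 fb 66 7a 68 64) = db; tag = H(62 d7 d9 42 fe 91 db) = be
m3: inner = H(08 bd b3 28 94 fb af 82 1f 3f) = be; tag = H(62 d7 d9 42 fe 91 be) = a1 ← matches
m4: inner = H(08 bd b3 28 94 fb 6a 6a aa 89) = 36; tag = H(62 d7 d9 42 fe 91 36) = 19

3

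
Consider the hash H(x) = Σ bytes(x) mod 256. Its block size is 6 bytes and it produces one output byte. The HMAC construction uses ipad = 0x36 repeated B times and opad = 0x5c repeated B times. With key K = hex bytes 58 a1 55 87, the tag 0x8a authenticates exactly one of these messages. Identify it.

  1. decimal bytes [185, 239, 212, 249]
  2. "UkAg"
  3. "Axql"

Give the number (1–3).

Key hex bytes 58 a1 55 87 is 4 bytes ≤ B = 6; zero-pad to 6 bytes: K' = 58 a1 55 87 00 00.
K' ⊕ ipad = 6e 97 63 b1 36 36; K' ⊕ opad = 04 fd 09 db 5c 5c.
m1: inner = H(6e 97 63 b1 36 36 b9 ef d4 f9) = fa; tag = H(04 fd 09 db 5c 5c fa) = 97
m2: inner = H(6e 97 63 b1 36 36 55 6b 41 67) = ed; tag = H(04 fd 09 db 5c 5c ed) = 8a ← matches
m3: inner = H(6e 97 63 b1 36 36 41 78 71 6c) = 1b; tag = H(04 fd 09 db 5c 5c 1b) = b8

2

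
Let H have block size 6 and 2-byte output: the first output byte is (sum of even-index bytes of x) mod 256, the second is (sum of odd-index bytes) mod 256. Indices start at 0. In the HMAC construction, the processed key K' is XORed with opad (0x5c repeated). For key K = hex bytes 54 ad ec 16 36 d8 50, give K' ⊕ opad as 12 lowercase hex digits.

9ac75c5c5c5c

Key hex bytes 54 ad ec 16 36 d8 50 is 7 bytes > B = 6, so hash it first: H(key) = c6 9b, then zero-pad to 6 bytes: K' = c6 9b 00 00 00 00.
XOR each byte with 0x5c: c6⊕5c=9a, 9b⊕5c=c7, 00⊕5c=5c, 00⊕5c=5c, 00⊕5c=5c, 00⊕5c=5c.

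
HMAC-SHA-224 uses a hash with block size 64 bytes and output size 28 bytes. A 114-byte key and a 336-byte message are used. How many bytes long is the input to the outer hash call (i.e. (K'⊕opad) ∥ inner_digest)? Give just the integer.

Key is 114 > 64 bytes, so it is hashed to 28 bytes then zero-padded to 64: |K'| = 64.
Outer input = (K'⊕opad) ∥ H(inner) → 64 + 28 = 92 bytes.

92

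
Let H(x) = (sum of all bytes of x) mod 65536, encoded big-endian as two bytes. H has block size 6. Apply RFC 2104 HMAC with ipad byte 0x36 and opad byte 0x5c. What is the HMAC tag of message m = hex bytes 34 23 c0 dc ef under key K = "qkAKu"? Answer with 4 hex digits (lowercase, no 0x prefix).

0214

Key "qkAKu" = 71 6b 41 4b 75 is 5 bytes ≤ B = 6; zero-pad to 6 bytes: K' = 71 6b 41 4b 75 00.
K' ⊕ ipad = 47 5d 77 7d 43 36.  K' ⊕ opad = 2d 37 1d 17 29 5c.
Inner input = (K'⊕ipad) ∥ m = 47 5d 77 7d 43 36 ∥ 34 23 c0 dc ef.
Inner hash: sum = 71+93+119+125+67+54+52+35+192+220+239 = 1267 → 04 f3.
Outer input = (K'⊕opad) ∥ inner = 2d 37 1d 17 29 5c ∥ 04 f3.
Outer hash (tag): sum = 45+55+29+23+41+92+4+243 = 532 → 02 14.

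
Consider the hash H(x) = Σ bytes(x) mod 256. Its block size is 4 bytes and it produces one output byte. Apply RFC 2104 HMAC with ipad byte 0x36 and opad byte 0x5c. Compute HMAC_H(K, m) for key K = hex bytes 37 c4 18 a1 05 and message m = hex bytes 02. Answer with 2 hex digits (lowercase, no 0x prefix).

2c

Key hex bytes 37 c4 18 a1 05 is 5 bytes > B = 4, so hash it first: H(key) = b9, then zero-pad to 4 bytes: K' = b9 00 00 00.
K' ⊕ ipad = 8f 36 36 36.  K' ⊕ opad = e5 5c 5c 5c.
Inner input = (K'⊕ipad) ∥ m = 8f 36 36 36 ∥ 02.
Inner hash: sum = 143+54+54+54+2 = 307; mod 256 = 51 → 33.
Outer input = (K'⊕opad) ∥ inner = e5 5c 5c 5c ∥ 33.
Outer hash (tag): sum = 229+92+92+92+51 = 556; mod 256 = 44 → 2c.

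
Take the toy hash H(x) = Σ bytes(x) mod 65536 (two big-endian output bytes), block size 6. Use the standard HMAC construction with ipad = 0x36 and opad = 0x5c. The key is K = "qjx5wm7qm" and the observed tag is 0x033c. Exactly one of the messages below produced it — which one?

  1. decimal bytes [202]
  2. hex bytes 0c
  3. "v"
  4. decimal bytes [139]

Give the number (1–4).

Key "qjx5wm7qm" = 71 6a 78 35 77 6d 37 71 6d is 9 bytes > B = 6, so hash it first: H(key) = 03 81, then zero-pad to 6 bytes: K' = 03 81 00 00 00 00.
K' ⊕ ipad = 35 b7 36 36 36 36; K' ⊕ opad = 5f dd 5c 5c 5c 5c.
m1: inner = H(35 b7 36 36 36 36 ca) = 02 8e; tag = H(5f dd 5c 5c 5c 5c 02 8e) = 033c ← matches
m2: inner = H(35 b7 36 36 36 36 0c) = 01 d0; tag = H(5f dd 5c 5c 5c 5c 01 d0) = 037d
m3: inner = H(35 b7 36 36 36 36 76) = 02 3a; tag = H(5f dd 5c 5c 5c 5c 02 3a) = 02e8
m4: inner = H(35 b7 36 36 36 36 8b) = 02 4f; tag = H(5f dd 5c 5c 5c 5c 02 4f) = 02fd

1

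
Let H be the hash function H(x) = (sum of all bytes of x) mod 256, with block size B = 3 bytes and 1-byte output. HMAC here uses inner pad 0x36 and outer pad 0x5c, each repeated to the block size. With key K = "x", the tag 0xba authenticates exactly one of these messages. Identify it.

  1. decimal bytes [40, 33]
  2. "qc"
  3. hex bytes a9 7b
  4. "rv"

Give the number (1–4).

Key "x" = 78 is 1 byte ≤ B = 3; zero-pad to 3 bytes: K' = 78 00 00.
K' ⊕ ipad = 4e 36 36; K' ⊕ opad = 24 5c 5c.
m1: inner = H(4e 36 36 28 21) = 03; tag = H(24 5c 5c 03) = df
m2: inner = H(4e 36 36 71 63) = 8e; tag = H(24 5c 5c 8e) = 6a
m3: inner = H(4e 36 36 a9 7b) = de; tag = H(24 5c 5c de) = ba ← matches
m4: inner = H(4e 36 36 72 76) = a2; tag = H(24 5c 5c a2) = 7e

3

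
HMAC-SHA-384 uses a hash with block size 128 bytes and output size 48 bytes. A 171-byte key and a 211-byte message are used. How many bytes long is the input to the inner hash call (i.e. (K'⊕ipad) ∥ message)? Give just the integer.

Key is 171 > 128 bytes, so it is hashed to 48 bytes then zero-padded to 128: |K'| = 128.
Inner input = (K'⊕ipad) ∥ m → 128 + 211 = 339 bytes.

339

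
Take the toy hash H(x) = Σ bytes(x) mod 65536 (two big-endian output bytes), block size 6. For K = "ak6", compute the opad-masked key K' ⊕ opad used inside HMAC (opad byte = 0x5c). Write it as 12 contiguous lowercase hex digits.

Key "ak6" = 61 6b 36 is 3 bytes ≤ B = 6; zero-pad to 6 bytes: K' = 61 6b 36 00 00 00.
XOR each byte with 0x5c: 61⊕5c=3d, 6b⊕5c=37, 36⊕5c=6a, 00⊕5c=5c, 00⊕5c=5c, 00⊕5c=5c.

3d376a5c5c5c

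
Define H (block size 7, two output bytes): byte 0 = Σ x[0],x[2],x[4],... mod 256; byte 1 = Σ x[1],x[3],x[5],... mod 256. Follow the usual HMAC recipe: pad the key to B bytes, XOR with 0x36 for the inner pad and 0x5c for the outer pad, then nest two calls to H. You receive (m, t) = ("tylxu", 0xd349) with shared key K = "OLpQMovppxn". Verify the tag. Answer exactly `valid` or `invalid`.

Key "OLpQMovppxn" = 4f 4c 70 51 4d 6f 76 70 70 78 6e is 11 bytes > B = 7, so hash it first: H(key) = 60 f4, then zero-pad to 7 bytes: K' = 60 f4 00 00 00 00 00.
K' ⊕ ipad = 56 c2 36 36 36 36 36; K' ⊕ opad = 3c a8 5c 5c 5c 5c 5c.
Inner hash: even-index sum = 489 mod 256 = 233; odd-index sum = 643 mod 256 = 131 → e9 83.
Outer hash (recomputed tag): even-index sum = 467 mod 256 = 211; odd-index sum = 585 mod 256 = 73 → d3 49.
Recomputed tag = d349; claimed = d349 → match.

valid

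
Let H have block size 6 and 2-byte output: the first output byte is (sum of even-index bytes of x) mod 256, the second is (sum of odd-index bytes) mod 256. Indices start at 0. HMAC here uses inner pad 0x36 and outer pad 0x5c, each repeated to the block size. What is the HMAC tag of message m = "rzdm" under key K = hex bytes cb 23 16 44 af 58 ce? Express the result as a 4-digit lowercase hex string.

Key hex bytes cb 23 16 44 af 58 ce is 7 bytes > B = 6, so hash it first: H(key) = 5e bf, then zero-pad to 6 bytes: K' = 5e bf 00 00 00 00.
K' ⊕ ipad = 68 89 36 36 36 36.  K' ⊕ opad = 02 e3 5c 5c 5c 5c.
Inner input = (K'⊕ipad) ∥ m = 68 89 36 36 36 36 ∥ 72 7a 64 6d.
Inner hash: even-index sum = 426 mod 256 = 170; odd-index sum = 476 mod 256 = 220 → aa dc.
Outer input = (K'⊕opad) ∥ inner = 02 e3 5c 5c 5c 5c ∥ aa dc.
Outer hash (tag): even-index sum = 356 mod 256 = 100; odd-index sum = 631 mod 256 = 119 → 64 77.

6477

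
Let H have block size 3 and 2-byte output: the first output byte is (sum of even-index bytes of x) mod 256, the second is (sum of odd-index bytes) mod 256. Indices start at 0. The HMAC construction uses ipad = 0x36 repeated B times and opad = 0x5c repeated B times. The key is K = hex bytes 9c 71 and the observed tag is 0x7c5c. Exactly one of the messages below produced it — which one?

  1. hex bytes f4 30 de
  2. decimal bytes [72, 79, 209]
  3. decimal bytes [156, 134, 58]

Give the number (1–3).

2

Key hex bytes 9c 71 is 2 bytes ≤ B = 3; zero-pad to 3 bytes: K' = 9c 71 00.
K' ⊕ ipad = aa 47 36; K' ⊕ opad = c0 2d 5c.
m1: inner = H(aa 47 36 f4 30 de) = 10 19; tag = H(c0 2d 5c 10 19) = 353d
m2: inner = H(aa 47 36 48 4f d1) = 2f 60; tag = H(c0 2d 5c 2f 60) = 7c5c ← matches
m3: inner = H(aa 47 36 9c 86 3a) = 66 1d; tag = H(c0 2d 5c 66 1d) = 3993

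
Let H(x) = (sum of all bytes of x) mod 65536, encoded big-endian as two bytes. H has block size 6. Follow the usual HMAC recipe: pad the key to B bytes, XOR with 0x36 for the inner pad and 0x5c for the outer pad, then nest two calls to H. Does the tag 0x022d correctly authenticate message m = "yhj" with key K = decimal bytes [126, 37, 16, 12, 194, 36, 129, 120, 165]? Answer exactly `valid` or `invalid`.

invalid

Key decimal bytes [126, 37, 16, 12, 194, 36, 129, 120, 165] = 7e 25 10 0c c2 24 81 78 a5 is 9 bytes > B = 6, so hash it first: H(key) = 03 43, then zero-pad to 6 bytes: K' = 03 43 00 00 00 00.
K' ⊕ ipad = 35 75 36 36 36 36; K' ⊕ opad = 5f 1f 5c 5c 5c 5c.
Inner hash: sum = 53+117+54+54+54+54+121+104+106 = 717 → 02 cd.
Outer hash (recomputed tag): sum = 95+31+92+92+92+92+2+205 = 701 → 02 bd.
Recomputed tag = 02bd; claimed = 022d → mismatch.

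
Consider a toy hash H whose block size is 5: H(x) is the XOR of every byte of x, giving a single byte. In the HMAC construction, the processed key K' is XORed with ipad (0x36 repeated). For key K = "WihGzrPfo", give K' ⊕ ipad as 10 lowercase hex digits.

7636363636

Key "WihGzrPfo" = 57 69 68 47 7a 72 50 66 6f is 9 bytes > B = 5, so hash it first: H(key) = 40, then zero-pad to 5 bytes: K' = 40 00 00 00 00.
XOR each byte with 0x36: 40⊕36=76, 00⊕36=36, 00⊕36=36, 00⊕36=36, 00⊕36=36.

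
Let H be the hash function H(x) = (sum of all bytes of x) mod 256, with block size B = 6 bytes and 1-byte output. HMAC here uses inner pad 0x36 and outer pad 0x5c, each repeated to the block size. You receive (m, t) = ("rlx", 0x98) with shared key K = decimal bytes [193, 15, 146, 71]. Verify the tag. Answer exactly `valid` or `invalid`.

valid

Key decimal bytes [193, 15, 146, 71] = c1 0f 92 47 is 4 bytes ≤ B = 6; zero-pad to 6 bytes: K' = c1 0f 92 47 00 00.
K' ⊕ ipad = f7 39 a4 71 36 36; K' ⊕ opad = 9d 53 ce 1b 5c 5c.
Inner hash: sum = 247+57+164+113+54+54+114+108+120 = 1031; mod 256 = 7 → 07.
Outer hash (recomputed tag): sum = 157+83+206+27+92+92+7 = 664; mod 256 = 152 → 98.
Recomputed tag = 98; claimed = 98 → match.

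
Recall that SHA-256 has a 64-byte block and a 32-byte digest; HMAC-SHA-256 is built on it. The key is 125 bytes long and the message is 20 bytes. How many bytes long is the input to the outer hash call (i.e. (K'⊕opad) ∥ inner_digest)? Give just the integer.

Key is 125 > 64 bytes, so it is hashed to 32 bytes then zero-padded to 64: |K'| = 64.
Outer input = (K'⊕opad) ∥ H(inner) → 64 + 32 = 96 bytes.

96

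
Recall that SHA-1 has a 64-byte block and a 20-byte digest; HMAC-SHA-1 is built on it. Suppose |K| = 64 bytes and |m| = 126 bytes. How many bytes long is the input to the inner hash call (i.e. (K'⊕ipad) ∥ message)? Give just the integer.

Key is 64 ≤ 64 bytes, zero-padded: |K'| = 64.
Inner input = (K'⊕ipad) ∥ m → 64 + 126 = 190 bytes.

190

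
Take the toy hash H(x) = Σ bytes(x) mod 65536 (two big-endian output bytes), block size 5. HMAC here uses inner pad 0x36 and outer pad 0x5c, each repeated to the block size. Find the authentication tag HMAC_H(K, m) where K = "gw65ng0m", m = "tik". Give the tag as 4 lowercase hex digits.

Key "gw65ng0m" = 67 77 36 35 6e 67 30 6d is 8 bytes > B = 5, so hash it first: H(key) = 02 bb, then zero-pad to 5 bytes: K' = 02 bb 00 00 00.
K' ⊕ ipad = 34 8d 36 36 36.  K' ⊕ opad = 5e e7 5c 5c 5c.
Inner input = (K'⊕ipad) ∥ m = 34 8d 36 36 36 ∥ 74 69 6b.
Inner hash: sum = 52+141+54+54+54+116+105+107 = 683 → 02 ab.
Outer input = (K'⊕opad) ∥ inner = 5e e7 5c 5c 5c ∥ 02 ab.
Outer hash (tag): sum = 94+231+92+92+92+2+171 = 774 → 03 06.

0306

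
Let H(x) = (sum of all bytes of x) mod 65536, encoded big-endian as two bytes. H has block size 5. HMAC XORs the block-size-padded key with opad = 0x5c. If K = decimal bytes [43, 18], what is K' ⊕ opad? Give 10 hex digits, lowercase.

Key decimal bytes [43, 18] = 2b 12 is 2 bytes ≤ B = 5; zero-pad to 5 bytes: K' = 2b 12 00 00 00.
XOR each byte with 0x5c: 2b⊕5c=77, 12⊕5c=4e, 00⊕5c=5c, 00⊕5c=5c, 00⊕5c=5c.

774e5c5c5c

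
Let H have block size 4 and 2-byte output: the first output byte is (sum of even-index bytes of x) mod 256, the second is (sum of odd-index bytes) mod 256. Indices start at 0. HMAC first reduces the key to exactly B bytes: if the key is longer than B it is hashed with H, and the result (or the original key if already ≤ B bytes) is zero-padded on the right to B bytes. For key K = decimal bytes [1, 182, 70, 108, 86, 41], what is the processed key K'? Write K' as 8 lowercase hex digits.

|K| = 6 > B = 4, so first hash the key.
H(K): even-index sum = 157 mod 256 = 157; odd-index sum = 331 mod 256 = 75 → 9d 4b.
Zero-pad H(K) = 9d 4b to 4 bytes: K' = 9d 4b 00 00.

9d4b0000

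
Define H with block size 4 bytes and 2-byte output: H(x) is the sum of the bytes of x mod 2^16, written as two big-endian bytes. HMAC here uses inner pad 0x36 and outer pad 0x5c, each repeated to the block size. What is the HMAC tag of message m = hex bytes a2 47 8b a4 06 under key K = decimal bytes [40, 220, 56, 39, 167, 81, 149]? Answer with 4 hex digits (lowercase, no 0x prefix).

Key decimal bytes [40, 220, 56, 39, 167, 81, 149] = 28 dc 38 27 a7 51 95 is 7 bytes > B = 4, so hash it first: H(key) = 02 f0, then zero-pad to 4 bytes: K' = 02 f0 00 00.
K' ⊕ ipad = 34 c6 36 36.  K' ⊕ opad = 5e ac 5c 5c.
Inner input = (K'⊕ipad) ∥ m = 34 c6 36 36 ∥ a2 47 8b a4 06.
Inner hash: sum = 52+198+54+54+162+71+139+164+6 = 900 → 03 84.
Outer input = (K'⊕opad) ∥ inner = 5e ac 5c 5c ∥ 03 84.
Outer hash (tag): sum = 94+172+92+92+3+132 = 585 → 02 49.

0249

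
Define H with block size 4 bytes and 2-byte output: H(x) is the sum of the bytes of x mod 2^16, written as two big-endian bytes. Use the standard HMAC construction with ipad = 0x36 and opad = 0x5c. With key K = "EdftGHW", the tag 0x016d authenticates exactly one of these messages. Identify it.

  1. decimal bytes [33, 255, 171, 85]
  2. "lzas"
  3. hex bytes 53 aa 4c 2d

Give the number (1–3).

Key "EdftGHW" = 45 64 66 74 47 48 57 is 7 bytes > B = 4, so hash it first: H(key) = 02 69, then zero-pad to 4 bytes: K' = 02 69 00 00.
K' ⊕ ipad = 34 5f 36 36; K' ⊕ opad = 5e 35 5c 5c.
m1: inner = H(34 5f 36 36 21 ff ab 55) = 03 1f; tag = H(5e 35 5c 5c 03 1f) = 016d ← matches
m2: inner = H(34 5f 36 36 6c 7a 61 73) = 02 b9; tag = H(5e 35 5c 5c 02 b9) = 0206
m3: inner = H(34 5f 36 36 53 aa 4c 2d) = 02 75; tag = H(5e 35 5c 5c 02 75) = 01c2

1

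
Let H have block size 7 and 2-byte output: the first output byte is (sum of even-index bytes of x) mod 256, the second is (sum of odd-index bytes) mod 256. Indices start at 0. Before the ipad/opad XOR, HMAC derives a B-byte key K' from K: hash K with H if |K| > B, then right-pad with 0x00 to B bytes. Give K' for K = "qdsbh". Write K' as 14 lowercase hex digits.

71647362680000

Key "qdsbh" = 71 64 73 62 68 is 5 bytes ≤ B = 7; zero-pad to 7 bytes: K' = 71 64 73 62 68 00 00.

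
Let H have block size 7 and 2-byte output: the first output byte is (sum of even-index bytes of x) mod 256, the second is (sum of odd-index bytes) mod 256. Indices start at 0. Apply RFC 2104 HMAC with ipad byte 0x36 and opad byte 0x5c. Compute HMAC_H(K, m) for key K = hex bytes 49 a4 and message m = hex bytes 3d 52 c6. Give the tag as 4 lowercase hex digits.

2a23

Key hex bytes 49 a4 is 2 bytes ≤ B = 7; zero-pad to 7 bytes: K' = 49 a4 00 00 00 00 00.
K' ⊕ ipad = 7f 92 36 36 36 36 36.  K' ⊕ opad = 15 f8 5c 5c 5c 5c 5c.
Inner input = (K'⊕ipad) ∥ m = 7f 92 36 36 36 36 36 ∥ 3d 52 c6.
Inner hash: even-index sum = 371 mod 256 = 115; odd-index sum = 513 mod 256 = 1 → 73 01.
Outer input = (K'⊕opad) ∥ inner = 15 f8 5c 5c 5c 5c 5c ∥ 73 01.
Outer hash (tag): even-index sum = 298 mod 256 = 42; odd-index sum = 547 mod 256 = 35 → 2a 23.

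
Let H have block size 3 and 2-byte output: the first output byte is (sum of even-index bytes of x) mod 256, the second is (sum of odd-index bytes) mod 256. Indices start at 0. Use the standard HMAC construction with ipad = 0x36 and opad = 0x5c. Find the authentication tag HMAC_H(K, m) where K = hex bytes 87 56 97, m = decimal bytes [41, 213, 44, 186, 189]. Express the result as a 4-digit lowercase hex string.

18eb

Key hex bytes 87 56 97 is exactly B = 3 bytes: K' = 87 56 97.
K' ⊕ ipad = b1 60 a1.  K' ⊕ opad = db 0a cb.
Inner input = (K'⊕ipad) ∥ m = b1 60 a1 ∥ 29 d5 2c ba bd.
Inner hash: even-index sum = 737 mod 256 = 225; odd-index sum = 370 mod 256 = 114 → e1 72.
Outer input = (K'⊕opad) ∥ inner = db 0a cb ∥ e1 72.
Outer hash (tag): even-index sum = 536 mod 256 = 24; odd-index sum = 235 mod 256 = 235 → 18 eb.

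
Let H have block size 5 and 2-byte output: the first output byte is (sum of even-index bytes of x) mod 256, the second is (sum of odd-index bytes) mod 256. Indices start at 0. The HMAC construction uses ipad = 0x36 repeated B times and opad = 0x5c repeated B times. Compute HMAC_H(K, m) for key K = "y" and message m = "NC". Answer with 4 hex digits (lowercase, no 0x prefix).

Key "y" = 79 is 1 byte ≤ B = 5; zero-pad to 5 bytes: K' = 79 00 00 00 00.
K' ⊕ ipad = 4f 36 36 36 36.  K' ⊕ opad = 25 5c 5c 5c 5c.
Inner input = (K'⊕ipad) ∥ m = 4f 36 36 36 36 ∥ 4e 43.
Inner hash: even-index sum = 254 mod 256 = 254; odd-index sum = 186 mod 256 = 186 → fe ba.
Outer input = (K'⊕opad) ∥ inner = 25 5c 5c 5c 5c ∥ fe ba.
Outer hash (tag): even-index sum = 407 mod 256 = 151; odd-index sum = 438 mod 256 = 182 → 97 b6.

97b6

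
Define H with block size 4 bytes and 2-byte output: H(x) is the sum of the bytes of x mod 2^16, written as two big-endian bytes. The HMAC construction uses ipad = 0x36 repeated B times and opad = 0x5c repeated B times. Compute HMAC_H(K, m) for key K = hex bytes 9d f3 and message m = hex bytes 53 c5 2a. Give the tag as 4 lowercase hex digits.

Key hex bytes 9d f3 is 2 bytes ≤ B = 4; zero-pad to 4 bytes: K' = 9d f3 00 00.
K' ⊕ ipad = ab c5 36 36.  K' ⊕ opad = c1 af 5c 5c.
Inner input = (K'⊕ipad) ∥ m = ab c5 36 36 ∥ 53 c5 2a.
Inner hash: sum = 171+197+54+54+83+197+42 = 798 → 03 1e.
Outer input = (K'⊕opad) ∥ inner = c1 af 5c 5c ∥ 03 1e.
Outer hash (tag): sum = 193+175+92+92+3+30 = 585 → 02 49.

0249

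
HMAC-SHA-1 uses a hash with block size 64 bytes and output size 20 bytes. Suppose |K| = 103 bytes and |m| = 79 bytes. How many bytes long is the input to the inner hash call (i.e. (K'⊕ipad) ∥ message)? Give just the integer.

Key is 103 > 64 bytes, so it is hashed to 20 bytes then zero-padded to 64: |K'| = 64.
Inner input = (K'⊕ipad) ∥ m → 64 + 79 = 143 bytes.

143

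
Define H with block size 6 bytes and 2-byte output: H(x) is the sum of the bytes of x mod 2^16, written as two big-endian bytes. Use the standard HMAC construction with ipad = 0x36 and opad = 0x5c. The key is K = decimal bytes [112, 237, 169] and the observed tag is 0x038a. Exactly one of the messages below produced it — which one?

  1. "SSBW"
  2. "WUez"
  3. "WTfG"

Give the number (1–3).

Key decimal bytes [112, 237, 169] = 70 ed a9 is 3 bytes ≤ B = 6; zero-pad to 6 bytes: K' = 70 ed a9 00 00 00.
K' ⊕ ipad = 46 db 9f 36 36 36; K' ⊕ opad = 2c b1 f5 5c 5c 5c.
m1: inner = H(46 db 9f 36 36 36 53 53 42 57) = 03 a1; tag = H(2c b1 f5 5c 5c 5c 03 a1) = 038a ← matches
m2: inner = H(46 db 9f 36 36 36 57 55 65 7a) = 03 ed; tag = H(2c b1 f5 5c 5c 5c 03 ed) = 03d6
m3: inner = H(46 db 9f 36 36 36 57 54 66 47) = 03 ba; tag = H(2c b1 f5 5c 5c 5c 03 ba) = 03a3

1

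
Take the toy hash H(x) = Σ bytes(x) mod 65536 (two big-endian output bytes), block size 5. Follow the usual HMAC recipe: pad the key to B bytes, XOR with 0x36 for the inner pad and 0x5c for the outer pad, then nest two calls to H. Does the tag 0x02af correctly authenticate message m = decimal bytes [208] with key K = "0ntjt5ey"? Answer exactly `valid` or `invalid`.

Key "0ntjt5ey" = 30 6e 74 6a 74 35 65 79 is 8 bytes > B = 5, so hash it first: H(key) = 03 03, then zero-pad to 5 bytes: K' = 03 03 00 00 00.
K' ⊕ ipad = 35 35 36 36 36; K' ⊕ opad = 5f 5f 5c 5c 5c.
Inner hash: sum = 53+53+54+54+54+208 = 476 → 01 dc.
Outer hash (recomputed tag): sum = 95+95+92+92+92+1+220 = 687 → 02 af.
Recomputed tag = 02af; claimed = 02af → match.

valid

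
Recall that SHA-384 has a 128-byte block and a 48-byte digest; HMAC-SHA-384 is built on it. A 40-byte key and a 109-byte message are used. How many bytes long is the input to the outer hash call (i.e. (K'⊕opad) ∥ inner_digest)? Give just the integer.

Key is 40 ≤ 128 bytes, zero-padded: |K'| = 128.
Outer input = (K'⊕opad) ∥ H(inner) → 128 + 48 = 176 bytes.

176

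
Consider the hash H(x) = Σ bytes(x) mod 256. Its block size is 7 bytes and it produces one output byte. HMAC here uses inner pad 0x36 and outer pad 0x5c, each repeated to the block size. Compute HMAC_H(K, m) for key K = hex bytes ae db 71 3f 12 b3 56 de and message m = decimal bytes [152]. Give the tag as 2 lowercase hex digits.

76

Key hex bytes ae db 71 3f 12 b3 56 de is 8 bytes > B = 7, so hash it first: H(key) = 32, then zero-pad to 7 bytes: K' = 32 00 00 00 00 00 00.
K' ⊕ ipad = 04 36 36 36 36 36 36.  K' ⊕ opad = 6e 5c 5c 5c 5c 5c 5c.
Inner input = (K'⊕ipad) ∥ m = 04 36 36 36 36 36 36 ∥ 98.
Inner hash: sum = 4+54+54+54+54+54+54+152 = 480; mod 256 = 224 → e0.
Outer input = (K'⊕opad) ∥ inner = 6e 5c 5c 5c 5c 5c 5c ∥ e0.
Outer hash (tag): sum = 110+92+92+92+92+92+92+224 = 886; mod 256 = 118 → 76.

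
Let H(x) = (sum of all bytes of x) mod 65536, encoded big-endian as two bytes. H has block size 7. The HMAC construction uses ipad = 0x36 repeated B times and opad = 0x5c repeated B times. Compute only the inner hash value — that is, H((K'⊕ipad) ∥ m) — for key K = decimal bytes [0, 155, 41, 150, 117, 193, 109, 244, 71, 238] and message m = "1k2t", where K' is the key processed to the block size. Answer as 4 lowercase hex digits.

0293

Key decimal bytes [0, 155, 41, 150, 117, 193, 109, 244, 71, 238] = 00 9b 29 96 75 c1 6d f4 47 ee is 10 bytes > B = 7, so hash it first: H(key) = 05 26, then zero-pad to 7 bytes: K' = 05 26 00 00 00 00 00.
K' ⊕ ipad = 33 10 36 36 36 36 36.
Inner input = 33 10 36 36 36 36 36 ∥ 31 6b 32 74.
Inner hash: sum = 51+16+54+54+54+54+54+49+107+50+116 = 659 → 02 93.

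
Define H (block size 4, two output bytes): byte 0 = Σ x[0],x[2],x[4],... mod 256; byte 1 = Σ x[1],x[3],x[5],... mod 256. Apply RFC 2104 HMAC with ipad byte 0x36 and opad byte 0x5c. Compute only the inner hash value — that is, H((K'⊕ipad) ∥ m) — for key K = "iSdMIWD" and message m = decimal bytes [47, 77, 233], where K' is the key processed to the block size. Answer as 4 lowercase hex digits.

Key "iSdMIWD" = 69 53 64 4d 49 57 44 is 7 bytes > B = 4, so hash it first: H(key) = 5a f7, then zero-pad to 4 bytes: K' = 5a f7 00 00.
K' ⊕ ipad = 6c c1 36 36.
Inner input = 6c c1 36 36 ∥ 2f 4d e9.
Inner hash: even-index sum = 442 mod 256 = 186; odd-index sum = 324 mod 256 = 68 → ba 44.

ba44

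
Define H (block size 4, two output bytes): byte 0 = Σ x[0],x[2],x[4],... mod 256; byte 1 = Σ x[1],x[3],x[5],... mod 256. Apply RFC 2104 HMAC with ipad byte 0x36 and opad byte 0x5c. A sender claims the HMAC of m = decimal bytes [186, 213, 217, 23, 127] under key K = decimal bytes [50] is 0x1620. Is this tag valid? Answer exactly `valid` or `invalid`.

invalid

Key decimal bytes [50] = 32 is 1 byte ≤ B = 4; zero-pad to 4 bytes: K' = 32 00 00 00.
K' ⊕ ipad = 04 36 36 36; K' ⊕ opad = 6e 5c 5c 5c.
Inner hash: even-index sum = 588 mod 256 = 76; odd-index sum = 344 mod 256 = 88 → 4c 58.
Outer hash (recomputed tag): even-index sum = 278 mod 256 = 22; odd-index sum = 272 mod 256 = 16 → 16 10.
Recomputed tag = 1610; claimed = 1620 → mismatch.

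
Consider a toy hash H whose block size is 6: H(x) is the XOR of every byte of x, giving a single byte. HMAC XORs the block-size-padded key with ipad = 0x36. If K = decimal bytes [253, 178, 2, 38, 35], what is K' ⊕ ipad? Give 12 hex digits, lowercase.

Key decimal bytes [253, 178, 2, 38, 35] = fd b2 02 26 23 is 5 bytes ≤ B = 6; zero-pad to 6 bytes: K' = fd b2 02 26 23 00.
XOR each byte with 0x36: fd⊕36=cb, b2⊕36=84, 02⊕36=34, 26⊕36=10, 23⊕36=15, 00⊕36=36.

cb8434101536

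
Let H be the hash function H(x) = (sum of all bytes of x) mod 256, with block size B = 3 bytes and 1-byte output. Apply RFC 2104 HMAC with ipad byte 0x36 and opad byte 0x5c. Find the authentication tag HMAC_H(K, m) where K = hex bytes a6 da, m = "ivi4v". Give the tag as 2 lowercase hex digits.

80

Key hex bytes a6 da is 2 bytes ≤ B = 3; zero-pad to 3 bytes: K' = a6 da 00.
K' ⊕ ipad = 90 ec 36.  K' ⊕ opad = fa 86 5c.
Inner input = (K'⊕ipad) ∥ m = 90 ec 36 ∥ 69 76 69 34 76.
Inner hash: sum = 144+236+54+105+118+105+52+118 = 932; mod 256 = 164 → a4.
Outer input = (K'⊕opad) ∥ inner = fa 86 5c ∥ a4.
Outer hash (tag): sum = 250+134+92+164 = 640; mod 256 = 128 → 80.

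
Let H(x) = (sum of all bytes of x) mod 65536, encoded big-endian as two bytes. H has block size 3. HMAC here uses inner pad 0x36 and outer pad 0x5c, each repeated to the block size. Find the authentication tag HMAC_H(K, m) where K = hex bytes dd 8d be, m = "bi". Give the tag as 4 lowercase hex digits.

Key hex bytes dd 8d be is exactly B = 3 bytes: K' = dd 8d be.
K' ⊕ ipad = eb bb 88.  K' ⊕ opad = 81 d1 e2.
Inner input = (K'⊕ipad) ∥ m = eb bb 88 ∥ 62 69.
Inner hash: sum = 235+187+136+98+105 = 761 → 02 f9.
Outer input = (K'⊕opad) ∥ inner = 81 d1 e2 ∥ 02 f9.
Outer hash (tag): sum = 129+209+226+2+249 = 815 → 03 2f.

032f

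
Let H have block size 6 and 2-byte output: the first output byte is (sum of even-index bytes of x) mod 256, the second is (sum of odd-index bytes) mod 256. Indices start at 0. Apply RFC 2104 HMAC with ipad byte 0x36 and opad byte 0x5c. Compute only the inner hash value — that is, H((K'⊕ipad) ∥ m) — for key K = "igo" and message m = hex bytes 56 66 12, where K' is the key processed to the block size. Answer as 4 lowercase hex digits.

Key "igo" = 69 67 6f is 3 bytes ≤ B = 6; zero-pad to 6 bytes: K' = 69 67 6f 00 00 00.
K' ⊕ ipad = 5f 51 59 36 36 36.
Inner input = 5f 51 59 36 36 36 ∥ 56 66 12.
Inner hash: even-index sum = 342 mod 256 = 86; odd-index sum = 291 mod 256 = 35 → 56 23.

5623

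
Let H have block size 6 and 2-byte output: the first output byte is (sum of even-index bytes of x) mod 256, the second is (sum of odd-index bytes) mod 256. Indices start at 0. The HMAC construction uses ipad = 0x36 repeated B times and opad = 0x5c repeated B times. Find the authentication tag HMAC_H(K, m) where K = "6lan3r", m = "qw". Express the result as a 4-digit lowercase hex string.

e3fd

Key "6lan3r" = 36 6c 61 6e 33 72 is exactly B = 6 bytes: K' = 36 6c 61 6e 33 72.
K' ⊕ ipad = 00 5a 57 58 05 44.  K' ⊕ opad = 6a 30 3d 32 6f 2e.
Inner input = (K'⊕ipad) ∥ m = 00 5a 57 58 05 44 ∥ 71 77.
Inner hash: even-index sum = 205 mod 256 = 205; odd-index sum = 365 mod 256 = 109 → cd 6d.
Outer input = (K'⊕opad) ∥ inner = 6a 30 3d 32 6f 2e ∥ cd 6d.
Outer hash (tag): even-index sum = 483 mod 256 = 227; odd-index sum = 253 mod 256 = 253 → e3 fd.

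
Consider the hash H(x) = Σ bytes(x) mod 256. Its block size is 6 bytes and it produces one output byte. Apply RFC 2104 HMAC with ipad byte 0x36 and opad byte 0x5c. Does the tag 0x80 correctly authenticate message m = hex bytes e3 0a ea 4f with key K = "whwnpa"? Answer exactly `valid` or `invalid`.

invalid

Key "whwnpa" = 77 68 77 6e 70 61 is exactly B = 6 bytes: K' = 77 68 77 6e 70 61.
K' ⊕ ipad = 41 5e 41 58 46 57; K' ⊕ opad = 2b 34 2b 32 2c 3d.
Inner hash: sum = 65+94+65+88+70+87+227+10+234+79 = 1019; mod 256 = 251 → fb.
Outer hash (recomputed tag): sum = 43+52+43+50+44+61+251 = 544; mod 256 = 32 → 20.
Recomputed tag = 20; claimed = 80 → mismatch.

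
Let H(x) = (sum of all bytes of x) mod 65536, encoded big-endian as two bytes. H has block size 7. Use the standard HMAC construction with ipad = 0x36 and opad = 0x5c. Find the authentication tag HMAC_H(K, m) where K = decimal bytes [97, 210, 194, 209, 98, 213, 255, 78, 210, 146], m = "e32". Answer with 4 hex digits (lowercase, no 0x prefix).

03ba

Key decimal bytes [97, 210, 194, 209, 98, 213, 255, 78, 210, 146] = 61 d2 c2 d1 62 d5 ff 4e d2 92 is 10 bytes > B = 7, so hash it first: H(key) = 06 ae, then zero-pad to 7 bytes: K' = 06 ae 00 00 00 00 00.
K' ⊕ ipad = 30 98 36 36 36 36 36.  K' ⊕ opad = 5a f2 5c 5c 5c 5c 5c.
Inner input = (K'⊕ipad) ∥ m = 30 98 36 36 36 36 36 ∥ 65 33 32.
Inner hash: sum = 48+152+54+54+54+54+54+101+51+50 = 672 → 02 a0.
Outer input = (K'⊕opad) ∥ inner = 5a f2 5c 5c 5c 5c 5c ∥ 02 a0.
Outer hash (tag): sum = 90+242+92+92+92+92+92+2+160 = 954 → 03 ba.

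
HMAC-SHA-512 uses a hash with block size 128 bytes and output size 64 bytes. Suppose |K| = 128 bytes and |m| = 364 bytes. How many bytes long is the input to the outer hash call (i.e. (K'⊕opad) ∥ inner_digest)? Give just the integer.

192

Key is 128 ≤ 128 bytes, zero-padded: |K'| = 128.
Outer input = (K'⊕opad) ∥ H(inner) → 128 + 64 = 192 bytes.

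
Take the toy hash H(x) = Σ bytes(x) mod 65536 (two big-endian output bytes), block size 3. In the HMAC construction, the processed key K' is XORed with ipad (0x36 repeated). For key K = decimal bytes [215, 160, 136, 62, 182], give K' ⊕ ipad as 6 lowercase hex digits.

34c536

Key decimal bytes [215, 160, 136, 62, 182] = d7 a0 88 3e b6 is 5 bytes > B = 3, so hash it first: H(key) = 02 f3, then zero-pad to 3 bytes: K' = 02 f3 00.
XOR each byte with 0x36: 02⊕36=34, f3⊕36=c5, 00⊕36=36.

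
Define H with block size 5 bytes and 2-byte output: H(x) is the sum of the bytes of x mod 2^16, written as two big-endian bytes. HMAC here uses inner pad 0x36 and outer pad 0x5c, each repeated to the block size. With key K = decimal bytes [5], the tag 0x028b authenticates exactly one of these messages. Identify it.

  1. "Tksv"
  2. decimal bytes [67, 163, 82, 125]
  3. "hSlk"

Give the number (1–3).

2

Key decimal bytes [5] = 05 is 1 byte ≤ B = 5; zero-pad to 5 bytes: K' = 05 00 00 00 00.
K' ⊕ ipad = 33 36 36 36 36; K' ⊕ opad = 59 5c 5c 5c 5c.
m1: inner = H(33 36 36 36 36 54 6b 73 76) = 02 b3; tag = H(59 5c 5c 5c 5c 02 b3) = 027e
m2: inner = H(33 36 36 36 36 43 a3 52 7d) = 02 c0; tag = H(59 5c 5c 5c 5c 02 c0) = 028b ← matches
m3: inner = H(33 36 36 36 36 68 53 6c 6b) = 02 9d; tag = H(59 5c 5c 5c 5c 02 9d) = 0268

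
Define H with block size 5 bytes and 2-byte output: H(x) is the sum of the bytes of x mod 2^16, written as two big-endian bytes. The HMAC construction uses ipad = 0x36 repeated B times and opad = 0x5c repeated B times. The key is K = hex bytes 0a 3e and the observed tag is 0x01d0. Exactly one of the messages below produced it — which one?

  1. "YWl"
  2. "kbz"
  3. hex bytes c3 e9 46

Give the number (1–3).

1

Key hex bytes 0a 3e is 2 bytes ≤ B = 5; zero-pad to 5 bytes: K' = 0a 3e 00 00 00.
K' ⊕ ipad = 3c 08 36 36 36; K' ⊕ opad = 56 62 5c 5c 5c.
m1: inner = H(3c 08 36 36 36 59 57 6c) = 02 02; tag = H(56 62 5c 5c 5c 02 02) = 01d0 ← matches
m2: inner = H(3c 08 36 36 36 6b 62 7a) = 02 2d; tag = H(56 62 5c 5c 5c 02 2d) = 01fb
m3: inner = H(3c 08 36 36 36 c3 e9 46) = 02 d8; tag = H(56 62 5c 5c 5c 02 d8) = 02a6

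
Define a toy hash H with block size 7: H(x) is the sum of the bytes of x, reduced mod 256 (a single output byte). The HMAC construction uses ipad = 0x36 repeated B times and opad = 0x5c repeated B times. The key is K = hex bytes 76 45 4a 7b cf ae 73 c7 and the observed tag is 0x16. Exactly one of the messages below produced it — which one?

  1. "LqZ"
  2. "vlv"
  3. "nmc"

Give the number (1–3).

Key hex bytes 76 45 4a 7b cf ae 73 c7 is 8 bytes > B = 7, so hash it first: H(key) = 37, then zero-pad to 7 bytes: K' = 37 00 00 00 00 00 00.
K' ⊕ ipad = 01 36 36 36 36 36 36; K' ⊕ opad = 6b 5c 5c 5c 5c 5c 5c.
m1: inner = H(01 36 36 36 36 36 36 4c 71 5a) = 5c; tag = H(6b 5c 5c 5c 5c 5c 5c 5c) = ef
m2: inner = H(01 36 36 36 36 36 36 76 6c 76) = 9d; tag = H(6b 5c 5c 5c 5c 5c 5c 9d) = 30
m3: inner = H(01 36 36 36 36 36 36 6e 6d 63) = 83; tag = H(6b 5c 5c 5c 5c 5c 5c 83) = 16 ← matches

3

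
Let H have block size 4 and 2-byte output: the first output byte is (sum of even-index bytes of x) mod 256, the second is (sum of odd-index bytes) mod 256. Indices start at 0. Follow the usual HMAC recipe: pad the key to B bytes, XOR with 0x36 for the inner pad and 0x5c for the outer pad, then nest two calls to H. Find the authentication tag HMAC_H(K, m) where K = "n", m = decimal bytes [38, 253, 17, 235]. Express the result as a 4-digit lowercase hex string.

530c

Key "n" = 6e is 1 byte ≤ B = 4; zero-pad to 4 bytes: K' = 6e 00 00 00.
K' ⊕ ipad = 58 36 36 36.  K' ⊕ opad = 32 5c 5c 5c.
Inner input = (K'⊕ipad) ∥ m = 58 36 36 36 ∥ 26 fd 11 eb.
Inner hash: even-index sum = 197 mod 256 = 197; odd-index sum = 596 mod 256 = 84 → c5 54.
Outer input = (K'⊕opad) ∥ inner = 32 5c 5c 5c ∥ c5 54.
Outer hash (tag): even-index sum = 339 mod 256 = 83; odd-index sum = 268 mod 256 = 12 → 53 0c.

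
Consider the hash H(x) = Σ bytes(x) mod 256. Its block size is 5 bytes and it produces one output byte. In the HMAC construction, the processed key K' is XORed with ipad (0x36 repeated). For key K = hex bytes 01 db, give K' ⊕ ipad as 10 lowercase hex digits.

Key hex bytes 01 db is 2 bytes ≤ B = 5; zero-pad to 5 bytes: K' = 01 db 00 00 00.
XOR each byte with 0x36: 01⊕36=37, db⊕36=ed, 00⊕36=36, 00⊕36=36, 00⊕36=36.

37ed363636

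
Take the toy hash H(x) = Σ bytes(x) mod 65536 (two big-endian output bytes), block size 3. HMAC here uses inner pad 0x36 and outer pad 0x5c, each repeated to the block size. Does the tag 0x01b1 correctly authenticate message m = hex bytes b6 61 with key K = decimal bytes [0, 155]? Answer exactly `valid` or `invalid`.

valid

Key decimal bytes [0, 155] = 00 9b is 2 bytes ≤ B = 3; zero-pad to 3 bytes: K' = 00 9b 00.
K' ⊕ ipad = 36 ad 36; K' ⊕ opad = 5c c7 5c.
Inner hash: sum = 54+173+54+182+97 = 560 → 02 30.
Outer hash (recomputed tag): sum = 92+199+92+2+48 = 433 → 01 b1.
Recomputed tag = 01b1; claimed = 01b1 → match.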